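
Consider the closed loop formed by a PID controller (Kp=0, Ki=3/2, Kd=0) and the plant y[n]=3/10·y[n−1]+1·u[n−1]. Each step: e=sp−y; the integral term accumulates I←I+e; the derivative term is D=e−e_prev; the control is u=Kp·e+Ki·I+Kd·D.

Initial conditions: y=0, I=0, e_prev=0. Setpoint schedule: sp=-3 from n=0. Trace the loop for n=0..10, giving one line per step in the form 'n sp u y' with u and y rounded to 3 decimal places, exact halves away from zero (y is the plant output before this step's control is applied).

(exact arithmetic carried between steps; '≈' marks a value shown rounded to 6 d.p. or computed from one; I and e_prev carry over from the previous line; the table rounds u and y to 3 d.p., halves away from zero)
n=0: y=0, sp=-3, e=sp−y=-3; I=-3, D=e−e_prev=-3; u=0·(-3)+3/2·(-3)+0·(-3)=-4.5; next y=3/10·0+1·(-4.5)=-4.5
n=1: y=-4.5, sp=-3, e=sp−y=1.5; I=-1.5, D=e−e_prev=4.5; u=0·1.5+3/2·(-1.5)+0·4.5=-2.25; next y=3/10·(-4.5)+1·(-2.25)=-3.6
n=2: y=-3.6, sp=-3, e=sp−y=0.6; I=-0.9, D=e−e_prev=-0.9; u=0·0.6+3/2·(-0.9)+0·(-0.9)=-1.35; next y=3/10·(-3.6)+1·(-1.35)=-2.43
n=3: y=-2.43, sp=-3, e=sp−y=-0.57; I=-1.47, D=e−e_prev=-1.17; u=0·(-0.57)+3/2·(-1.47)+0·(-1.17)=-2.205; next y=3/10·(-2.43)+1·(-2.205)=-2.934
n=4: y=-2.934, sp=-3, e=sp−y=-0.066; I=-1.536, D=e−e_prev=0.504; u=0·(-0.066)+3/2·(-1.536)+0·0.504=-2.304; next y=3/10·(-2.934)+1·(-2.304)=-3.1842
n=5: y=-3.1842, sp=-3, e=sp−y=0.1842; I=-1.3518, D=e−e_prev=0.2502; u=0·0.1842+3/2·(-1.3518)+0·0.2502=-2.0277; next y=3/10·(-3.1842)+1·(-2.0277)=-2.98296
n=6: y=-2.98296, sp=-3, e=sp−y=-0.01704; I=-1.36884, D=e−e_prev=-0.20124; u=0·(-0.01704)+3/2·(-1.36884)+0·(-0.20124)=-2.05326; next y=3/10·(-2.98296)+1·(-2.05326)=-2.948148
n=7: y=-2.948148, sp=-3, e=sp−y=-0.051852; I=-1.420692, D=e−e_prev=-0.034812; u=0·(-0.051852)+3/2·(-1.420692)+0·(-0.034812)=-2.131038; next y=3/10·(-2.948148)+1·(-2.131038)≈-3.015482
n=8: y≈-3.015482, sp=-3, e=sp−y≈0.015482; I≈-1.405210, D=e−e_prev≈0.067334; u=0·0.015482+3/2·(-1.405210)+0·0.067334≈-2.107814; next y=3/10·(-3.015482)+1·(-2.107814)≈-3.012459
n=9: y≈-3.012459, sp=-3, e=sp−y≈0.012459; I≈-1.392750, D=e−e_prev≈-0.003023; u=0·0.012459+3/2·(-1.392750)+0·(-0.003023)≈-2.089126; next y=3/10·(-3.012459)+1·(-2.089126)≈-2.992863
n=10: y≈-2.992863, sp=-3, e=sp−y≈-0.007137; I≈-1.399887, D=e−e_prev≈-0.019596; u=0·(-0.007137)+3/2·(-1.399887)+0·(-0.019596)≈-2.099831; next y=3/10·(-2.992863)+1·(-2.099831)≈-2.997690

0 -3 -4.500 0.000
1 -3 -2.250 -4.500
2 -3 -1.350 -3.600
3 -3 -2.205 -2.430
4 -3 -2.304 -2.934
5 -3 -2.028 -3.184
6 -3 -2.053 -2.983
7 -3 -2.131 -2.948
8 -3 -2.108 -3.015
9 -3 -2.089 -3.012
10 -3 -2.100 -2.993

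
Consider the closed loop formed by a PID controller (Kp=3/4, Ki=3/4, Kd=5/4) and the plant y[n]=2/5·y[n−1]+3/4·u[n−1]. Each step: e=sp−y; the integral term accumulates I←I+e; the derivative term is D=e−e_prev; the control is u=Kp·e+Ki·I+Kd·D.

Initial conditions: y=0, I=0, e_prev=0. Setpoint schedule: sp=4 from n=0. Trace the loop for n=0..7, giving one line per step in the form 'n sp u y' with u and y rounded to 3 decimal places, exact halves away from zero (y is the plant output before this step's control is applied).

(exact arithmetic carried between steps; '≈' marks a value shown rounded to 6 d.p. or computed from one; I and e_prev carry over from the previous line; the table rounds u and y to 3 d.p., halves away from zero)
n=0: y=0, sp=4, e=sp−y=4; I=4, D=e−e_prev=4; u=3/4·4+3/4·4+5/4·4=11; next y=2/5·0+3/4·11=8.25
n=1: y=8.25, sp=4, e=sp−y=-4.25; I=-0.25, D=e−e_prev=-8.25; u=3/4·(-4.25)+3/4·(-0.25)+5/4·(-8.25)=-13.6875; next y=2/5·8.25+3/4·(-13.6875)=-6.965625
n=2: y=-6.965625, sp=4, e=sp−y=10.965625; I=10.715625, D=e−e_prev=15.215625; u=3/4·10.965625+3/4·10.715625+5/4·15.215625≈35.280469; next y=2/5·(-6.965625)+3/4·35.280469≈23.674102
n=3: y≈23.674102, sp=4, e=sp−y≈-19.674102; I≈-8.958477, D=e−e_prev≈-30.639727; u=3/4·(-19.674102)+3/4·(-8.958477)+5/4·(-30.639727)≈-59.774092; next y=2/5·23.674102+3/4·(-59.774092)≈-35.360928
n=4: y≈-35.360928, sp=4, e=sp−y≈39.360928; I≈30.402452, D=e−e_prev≈59.035030; u=3/4·39.360928+3/4·30.402452+5/4·59.035030≈126.116322; next y=2/5·(-35.360928)+3/4·126.116322≈80.442870
n=5: y≈80.442870, sp=4, e=sp−y≈-76.442870; I≈-46.040419, D=e−e_prev≈-115.803799; u=3/4·(-76.442870)+3/4·(-46.040419)+5/4·(-115.803799)≈-236.617215; next y=2/5·80.442870+3/4·(-236.617215)≈-145.285763
n=6: y≈-145.285763, sp=4, e=sp−y≈149.285763; I≈103.245344, D=e−e_prev≈225.728633; u=3/4·149.285763+3/4·103.245344+5/4·225.728633≈471.559122; next y=2/5·(-145.285763)+3/4·471.559122≈295.555037
n=7: y≈295.555037, sp=4, e=sp−y≈-291.555037; I≈-188.309692, D=e−e_prev≈-440.840800; u=3/4·(-291.555037)+3/4·(-188.309692)+5/4·(-440.840800)≈-910.949546; next y=2/5·295.555037+3/4·(-910.949546)≈-564.990145

0 4 11.000 0.000
1 4 -13.688 8.250
2 4 35.280 -6.966
3 4 -59.774 23.674
4 4 126.116 -35.361
5 4 -236.617 80.443
6 4 471.559 -145.286
7 4 -910.950 295.555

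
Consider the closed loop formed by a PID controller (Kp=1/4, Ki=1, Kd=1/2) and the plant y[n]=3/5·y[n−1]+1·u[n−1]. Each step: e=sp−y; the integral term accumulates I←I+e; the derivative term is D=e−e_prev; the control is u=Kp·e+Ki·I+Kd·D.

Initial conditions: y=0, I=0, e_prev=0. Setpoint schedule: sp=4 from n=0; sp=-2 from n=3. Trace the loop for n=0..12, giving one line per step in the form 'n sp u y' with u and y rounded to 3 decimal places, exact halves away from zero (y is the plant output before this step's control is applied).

(exact arithmetic carried between steps; '≈' marks a value shown rounded to 6 d.p. or computed from one; I and e_prev carry over from the previous line; the table rounds u and y to 3 d.p., halves away from zero)
n=0: y=0, sp=4, e=sp−y=4; I=4, D=e−e_prev=4; u=1/4·4+1·4+1/2·4=7; next y=3/5·0+1·7=7
n=1: y=7, sp=4, e=sp−y=-3; I=1, D=e−e_prev=-7; u=1/4·(-3)+1·1+1/2·(-7)=-3.25; next y=3/5·7+1·(-3.25)=0.95
n=2: y=0.95, sp=4, e=sp−y=3.05; I=4.05, D=e−e_prev=6.05; u=1/4·3.05+1·4.05+1/2·6.05=7.8375; next y=3/5·0.95+1·7.8375=8.4075
n=3: y=8.4075, sp=-2, e=sp−y=-10.4075; I=-6.3575, D=e−e_prev=-13.4575; u=1/4·(-10.4075)+1·(-6.3575)+1/2·(-13.4575)=-15.688125; next y=3/5·8.4075+1·(-15.688125)=-10.643625
n=4: y=-10.643625, sp=-2, e=sp−y=8.643625; I=2.286125, D=e−e_prev=19.051125; u=1/4·8.643625+1·2.286125+1/2·19.051125≈13.972594; next y=3/5·(-10.643625)+1·13.972594≈7.586419
n=5: y≈7.586419, sp=-2, e=sp−y≈-9.586419; I≈-7.300294, D=e−e_prev≈-18.230044; u=1/4·(-9.586419)+1·(-7.300294)+1/2·(-18.230044)≈-18.811920; next y=3/5·7.586419+1·(-18.811920)≈-14.260069
n=6: y≈-14.260069, sp=-2, e=sp−y≈12.260069; I≈4.959775, D=e−e_prev≈21.846488; u=1/4·12.260069+1·4.959775+1/2·21.846488≈18.948036; next y=3/5·(-14.260069)+1·18.948036≈10.391995
n=7: y≈10.391995, sp=-2, e=sp−y≈-12.391995; I≈-7.432220, D=e−e_prev≈-24.652064; u=1/4·(-12.391995)+1·(-7.432220)+1/2·(-24.652064)≈-22.856251; next y=3/5·10.391995+1·(-22.856251)≈-16.621054
n=8: y≈-16.621054, sp=-2, e=sp−y≈14.621054; I≈7.188834, D=e−e_prev≈27.013049; u=1/4·14.621054+1·7.188834+1/2·27.013049≈24.350621; next y=3/5·(-16.621054)+1·24.350621≈14.377989
n=9: y≈14.377989, sp=-2, e=sp−y≈-16.377989; I≈-9.189156, D=e−e_prev≈-30.999043; u=1/4·(-16.377989)+1·(-9.189156)+1/2·(-30.999043)≈-28.783174; next y=3/5·14.377989+1·(-28.783174)≈-20.156381
n=10: y≈-20.156381, sp=-2, e=sp−y≈18.156381; I≈8.967225, D=e−e_prev≈34.534370; u=1/4·18.156381+1·8.967225+1/2·34.534370≈30.773505; next y=3/5·(-20.156381)+1·30.773505≈18.679677
n=11: y≈18.679677, sp=-2, e=sp−y≈-20.679677; I≈-11.712452, D=e−e_prev≈-38.836058; u=1/4·(-20.679677)+1·(-11.712452)+1/2·(-38.836058)≈-36.300400; next y=3/5·18.679677+1·(-36.300400)≈-25.092594
n=12: y≈-25.092594, sp=-2, e=sp−y≈23.092594; I≈11.380142, D=e−e_prev≈43.772271; u=1/4·23.092594+1·11.380142+1/2·43.772271≈39.039426; next y=3/5·(-25.092594)+1·39.039426≈23.983869

0 4 7.000 0.000
1 4 -3.250 7.000
2 4 7.838 0.950
3 -2 -15.688 8.408
4 -2 13.973 -10.644
5 -2 -18.812 7.586
6 -2 18.948 -14.260
7 -2 -22.856 10.392
8 -2 24.351 -16.621
9 -2 -28.783 14.378
10 -2 30.774 -20.156
11 -2 -36.300 18.680
12 -2 39.039 -25.093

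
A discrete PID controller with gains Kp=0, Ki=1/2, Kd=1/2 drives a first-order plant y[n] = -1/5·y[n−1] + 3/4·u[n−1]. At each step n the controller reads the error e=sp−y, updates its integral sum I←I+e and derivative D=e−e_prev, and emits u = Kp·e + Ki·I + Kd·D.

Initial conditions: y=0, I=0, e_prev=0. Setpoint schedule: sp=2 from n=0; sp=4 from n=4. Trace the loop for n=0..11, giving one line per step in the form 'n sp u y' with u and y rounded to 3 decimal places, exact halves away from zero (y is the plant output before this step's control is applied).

(exact arithmetic carried between steps; '≈' marks a value shown rounded to 6 d.p. or computed from one; I and e_prev carry over from the previous line; the table rounds u and y to 3 d.p., halves away from zero)
n=0: y=0, sp=2, e=sp−y=2; I=2, D=e−e_prev=2; u=0·2+1/2·2+1/2·2=2; next y=-1/5·0+3/4·2=1.5
n=1: y=1.5, sp=2, e=sp−y=0.5; I=2.5, D=e−e_prev=-1.5; u=0·0.5+1/2·2.5+1/2·(-1.5)=0.5; next y=-1/5·1.5+3/4·0.5=0.075
n=2: y=0.075, sp=2, e=sp−y=1.925; I=4.425, D=e−e_prev=1.425; u=0·1.925+1/2·4.425+1/2·1.425=2.925; next y=-1/5·0.075+3/4·2.925=2.17875
n=3: y=2.17875, sp=2, e=sp−y=-0.17875; I=4.24625, D=e−e_prev=-2.10375; u=0·(-0.17875)+1/2·4.24625+1/2·(-2.10375)=1.07125; next y=-1/5·2.17875+3/4·1.07125≈0.367688
n=4: y≈0.367688, sp=4, e=sp−y≈3.632313; I≈7.878563, D=e−e_prev≈3.811063; u=0·3.632313+1/2·7.878563+1/2·3.811063≈5.844813; next y=-1/5·0.367688+3/4·5.844813≈4.310072
n=5: y≈4.310072, sp=4, e=sp−y≈-0.310072; I≈7.568491, D=e−e_prev≈-3.942384; u=0·(-0.310072)+1/2·7.568491+1/2·(-3.942384)≈1.813053; next y=-1/5·4.310072+3/4·1.813053≈0.497775
n=6: y≈0.497775, sp=4, e=sp−y≈3.502225; I≈11.070715, D=e−e_prev≈3.812296; u=0·3.502225+1/2·11.070715+1/2·3.812296≈7.441506; next y=-1/5·0.497775+3/4·7.441506≈5.481574
n=7: y≈5.481574, sp=4, e=sp−y≈-1.481574; I≈9.589141, D=e−e_prev≈-4.983799; u=0·(-1.481574)+1/2·9.589141+1/2·(-4.983799)≈2.302671; next y=-1/5·5.481574+3/4·2.302671≈0.630688
n=8: y≈0.630688, sp=4, e=sp−y≈3.369312; I≈12.958452, D=e−e_prev≈4.850886; u=0·3.369312+1/2·12.958452+1/2·4.850886≈8.904669; next y=-1/5·0.630688+3/4·8.904669≈6.552364
n=9: y≈6.552364, sp=4, e=sp−y≈-2.552364; I≈10.406088, D=e−e_prev≈-5.921676; u=0·(-2.552364)+1/2·10.406088+1/2·(-5.921676)≈2.242206; next y=-1/5·6.552364+3/4·2.242206≈0.371182
n=10: y≈0.371182, sp=4, e=sp−y≈3.628818; I≈14.034906, D=e−e_prev≈6.181182; u=0·3.628818+1/2·14.034906+1/2·6.181182≈10.108044; next y=-1/5·0.371182+3/4·10.108044≈7.506797
n=11: y≈7.506797, sp=4, e=sp−y≈-3.506797; I≈10.528110, D=e−e_prev≈-7.135615; u=0·(-3.506797)+1/2·10.528110+1/2·(-7.135615)≈1.696247; next y=-1/5·7.506797+3/4·1.696247≈-0.229174

0 2 2.000 0.000
1 2 0.500 1.500
2 2 2.925 0.075
3 2 1.071 2.179
4 4 5.845 0.368
5 4 1.813 4.310
6 4 7.442 0.498
7 4 2.303 5.482
8 4 8.905 0.631
9 4 2.242 6.552
10 4 10.108 0.371
11 4 1.696 7.507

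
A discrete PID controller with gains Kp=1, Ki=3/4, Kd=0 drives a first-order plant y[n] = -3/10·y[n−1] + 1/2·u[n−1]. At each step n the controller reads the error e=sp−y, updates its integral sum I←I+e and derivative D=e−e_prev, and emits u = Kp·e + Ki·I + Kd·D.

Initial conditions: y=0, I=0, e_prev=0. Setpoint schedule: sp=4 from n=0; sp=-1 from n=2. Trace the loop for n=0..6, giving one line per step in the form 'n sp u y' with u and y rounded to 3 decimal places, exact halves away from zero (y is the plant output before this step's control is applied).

0 4 7.000 0.000
1 4 3.875 3.500
2 -1 0.072 0.888
3 -1 0.612 -0.230
4 -1 -1.025 0.375
5 -1 -0.306 -0.625
6 -1 -1.741 0.035

(exact arithmetic carried between steps; '≈' marks a value shown rounded to 6 d.p. or computed from one; I and e_prev carry over from the previous line; the table rounds u and y to 3 d.p., halves away from zero)
n=0: y=0, sp=4, e=sp−y=4; I=4, D=e−e_prev=4; u=1·4+3/4·4+0·4=7; next y=-3/10·0+1/2·7=3.5
n=1: y=3.5, sp=4, e=sp−y=0.5; I=4.5, D=e−e_prev=-3.5; u=1·0.5+3/4·4.5+0·(-3.5)=3.875; next y=-3/10·3.5+1/2·3.875=0.8875
n=2: y=0.8875, sp=-1, e=sp−y=-1.8875; I=2.6125, D=e−e_prev=-2.3875; u=1·(-1.8875)+3/4·2.6125+0·(-2.3875)=0.071875; next y=-3/10·0.8875+1/2·0.071875≈-0.230313
n=3: y≈-0.230313, sp=-1, e=sp−y≈-0.769688; I≈1.842813, D=e−e_prev≈1.117813; u=1·(-0.769688)+3/4·1.842813+0·1.117813≈0.612422; next y=-3/10·(-0.230313)+1/2·0.612422≈0.375305
n=4: y≈0.375305, sp=-1, e=sp−y≈-1.375305; I≈0.467508, D=e−e_prev≈-0.605617; u=1·(-1.375305)+3/4·0.467508+0·(-0.605617)≈-1.024674; next y=-3/10·0.375305+1/2·(-1.024674)≈-0.624928
n=5: y≈-0.624928, sp=-1, e=sp−y≈-0.375072; I≈0.092436, D=e−e_prev≈1.000233; u=1·(-0.375072)+3/4·0.092436+0·1.000233≈-0.305745; next y=-3/10·(-0.624928)+1/2·(-0.305745)≈0.034606
n=6: y≈0.034606, sp=-1, e=sp−y≈-1.034606; I≈-0.942170, D=e−e_prev≈-0.659535; u=1·(-1.034606)+3/4·(-0.942170)+0·(-0.659535)≈-1.741234; next y=-3/10·0.034606+1/2·(-1.741234)≈-0.880999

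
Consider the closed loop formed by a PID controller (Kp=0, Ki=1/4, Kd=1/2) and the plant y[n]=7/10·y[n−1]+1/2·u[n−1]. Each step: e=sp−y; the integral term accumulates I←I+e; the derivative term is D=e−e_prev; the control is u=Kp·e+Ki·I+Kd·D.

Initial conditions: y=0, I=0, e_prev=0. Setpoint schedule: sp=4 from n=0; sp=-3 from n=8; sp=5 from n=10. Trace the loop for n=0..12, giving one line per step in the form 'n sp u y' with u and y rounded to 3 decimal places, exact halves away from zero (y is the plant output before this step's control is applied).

(exact arithmetic carried between steps; '≈' marks a value shown rounded to 6 d.p. or computed from one; I and e_prev carry over from the previous line; the table rounds u and y to 3 d.p., halves away from zero)
n=0: y=0, sp=4, e=sp−y=4; I=4, D=e−e_prev=4; u=0·4+1/4·4+1/2·4=3; next y=7/10·0+1/2·3=1.5
n=1: y=1.5, sp=4, e=sp−y=2.5; I=6.5, D=e−e_prev=-1.5; u=0·2.5+1/4·6.5+1/2·(-1.5)=0.875; next y=7/10·1.5+1/2·0.875=1.4875
n=2: y=1.4875, sp=4, e=sp−y=2.5125; I=9.0125, D=e−e_prev=0.0125; u=0·2.5125+1/4·9.0125+1/2·0.0125=2.259375; next y=7/10·1.4875+1/2·2.259375≈2.170938
n=3: y≈2.170938, sp=4, e=sp−y≈1.829063; I≈10.841563, D=e−e_prev≈-0.683438; u=0·1.829063+1/4·10.841563+1/2·(-0.683438)≈2.368672; next y=7/10·2.170938+1/2·2.368672≈2.703992
n=4: y≈2.703992, sp=4, e=sp−y≈1.296008; I≈12.137570, D=e−e_prev≈-0.533055; u=0·1.296008+1/4·12.137570+1/2·(-0.533055)≈2.767865; next y=7/10·2.703992+1/2·2.767865≈3.276727
n=5: y≈3.276727, sp=4, e=sp−y≈0.723273; I≈12.860843, D=e−e_prev≈-0.572735; u=0·0.723273+1/4·12.860843+1/2·(-0.572735)≈2.928843; next y=7/10·3.276727+1/2·2.928843≈3.758131
n=6: y≈3.758131, sp=4, e=sp−y≈0.241869; I≈13.102713, D=e−e_prev≈-0.481404; u=0·0.241869+1/4·13.102713+1/2·(-0.481404)≈3.034976; next y=7/10·3.758131+1/2·3.034976≈4.148180
n=7: y≈4.148180, sp=4, e=sp−y≈-0.148180; I≈12.954533, D=e−e_prev≈-0.390049; u=0·(-0.148180)+1/4·12.954533+1/2·(-0.390049)≈3.043609; next y=7/10·4.148180+1/2·3.043609≈4.425530
n=8: y≈4.425530, sp=-3, e=sp−y≈-7.425530; I≈5.529003, D=e−e_prev≈-7.277350; u=0·(-7.425530)+1/4·5.529003+1/2·(-7.277350)≈-2.256425; next y=7/10·4.425530+1/2·(-2.256425)≈1.969659
n=9: y≈1.969659, sp=-3, e=sp−y≈-4.969659; I≈0.559344, D=e−e_prev≈2.455871; u=0·(-4.969659)+1/4·0.559344+1/2·2.455871≈1.367772; next y=7/10·1.969659+1/2·1.367772≈2.062647
n=10: y≈2.062647, sp=5, e=sp−y≈2.937353; I≈3.496697, D=e−e_prev≈7.907012; u=0·2.937353+1/4·3.496697+1/2·7.907012≈4.827680; next y=7/10·2.062647+1/2·4.827680≈3.857693
n=11: y≈3.857693, sp=5, e=sp−y≈1.142307; I≈4.639004, D=e−e_prev≈-1.795046; u=0·1.142307+1/4·4.639004+1/2·(-1.795046)≈0.262228; next y=7/10·3.857693+1/2·0.262228≈2.831499
n=12: y≈2.831499, sp=5, e=sp−y≈2.168501; I≈6.807505, D=e−e_prev≈1.026194; u=0·2.168501+1/4·6.807505+1/2·1.026194≈2.214973; next y=7/10·2.831499+1/2·2.214973≈3.089536

0 4 3.000 0.000
1 4 0.875 1.500
2 4 2.259 1.488
3 4 2.369 2.171
4 4 2.768 2.704
5 4 2.929 3.277
6 4 3.035 3.758
7 4 3.044 4.148
8 -3 -2.256 4.426
9 -3 1.368 1.970
10 5 4.828 2.063
11 5 0.262 3.858
12 5 2.215 2.831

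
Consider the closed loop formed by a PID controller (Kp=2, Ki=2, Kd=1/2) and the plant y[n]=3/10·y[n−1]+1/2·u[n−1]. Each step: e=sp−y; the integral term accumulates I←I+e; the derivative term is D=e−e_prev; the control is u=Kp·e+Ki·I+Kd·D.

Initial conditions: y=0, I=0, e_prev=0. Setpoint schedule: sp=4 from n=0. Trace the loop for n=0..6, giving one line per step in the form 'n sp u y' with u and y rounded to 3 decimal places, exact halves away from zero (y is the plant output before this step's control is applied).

(exact arithmetic carried between steps; '≈' marks a value shown rounded to 6 d.p. or computed from one; I and e_prev carry over from the previous line; the table rounds u and y to 3 d.p., halves away from zero)
n=0: y=0, sp=4, e=sp−y=4; I=4, D=e−e_prev=4; u=2·4+2·4+1/2·4=18; next y=3/10·0+1/2·18=9
n=1: y=9, sp=4, e=sp−y=-5; I=-1, D=e−e_prev=-9; u=2·(-5)+2·(-1)+1/2·(-9)=-16.5; next y=3/10·9+1/2·(-16.5)=-5.55
n=2: y=-5.55, sp=4, e=sp−y=9.55; I=8.55, D=e−e_prev=14.55; u=2·9.55+2·8.55+1/2·14.55=43.475; next y=3/10·(-5.55)+1/2·43.475=20.0725
n=3: y=20.0725, sp=4, e=sp−y=-16.0725; I=-7.5225, D=e−e_prev=-25.6225; u=2·(-16.0725)+2·(-7.5225)+1/2·(-25.6225)=-60.00125; next y=3/10·20.0725+1/2·(-60.00125)=-23.978875
n=4: y=-23.978875, sp=4, e=sp−y=27.978875; I=20.456375, D=e−e_prev=44.051375; u=2·27.978875+2·20.456375+1/2·44.051375≈118.896188; next y=3/10·(-23.978875)+1/2·118.896188≈52.254431
n=5: y≈52.254431, sp=4, e=sp−y≈-48.254431; I≈-27.798056, D=e−e_prev≈-76.233306; u=2·(-48.254431)+2·(-27.798056)+1/2·(-76.233306)≈-190.221628; next y=3/10·52.254431+1/2·(-190.221628)≈-79.434485
n=6: y≈-79.434485, sp=4, e=sp−y≈83.434485; I≈55.636428, D=e−e_prev≈131.688916; u=2·83.434485+2·55.636428+1/2·131.688916≈343.986284; next y=3/10·(-79.434485)+1/2·343.986284≈148.162797

0 4 18.000 0.000
1 4 -16.500 9.000
2 4 43.475 -5.550
3 4 -60.001 20.073
4 4 118.896 -23.979
5 4 -190.222 52.254
6 4 343.986 -79.434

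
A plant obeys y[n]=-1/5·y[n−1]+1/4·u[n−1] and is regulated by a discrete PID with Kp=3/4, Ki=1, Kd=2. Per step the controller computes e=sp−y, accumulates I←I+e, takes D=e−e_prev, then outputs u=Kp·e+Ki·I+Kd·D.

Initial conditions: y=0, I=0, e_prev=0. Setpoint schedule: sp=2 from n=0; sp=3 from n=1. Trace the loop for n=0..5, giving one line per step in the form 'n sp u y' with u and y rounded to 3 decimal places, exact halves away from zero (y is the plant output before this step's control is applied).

0 2 7.500 0.000
1 3 2.219 1.875
2 3 11.451 0.180
3 3 0.954 2.827
4 3 18.248 -0.327
5 3 -3.311 4.627

(exact arithmetic carried between steps; '≈' marks a value shown rounded to 6 d.p. or computed from one; I and e_prev carry over from the previous line; the table rounds u and y to 3 d.p., halves away from zero)
n=0: y=0, sp=2, e=sp−y=2; I=2, D=e−e_prev=2; u=3/4·2+1·2+2·2=7.5; next y=-1/5·0+1/4·7.5=1.875
n=1: y=1.875, sp=3, e=sp−y=1.125; I=3.125, D=e−e_prev=-0.875; u=3/4·1.125+1·3.125+2·(-0.875)=2.21875; next y=-1/5·1.875+1/4·2.21875≈0.179688
n=2: y≈0.179688, sp=3, e=sp−y≈2.820313; I≈5.945313, D=e−e_prev≈1.695313; u=3/4·2.820313+1·5.945313+2·1.695313≈11.451172; next y=-1/5·0.179688+1/4·11.451172≈2.826855
n=3: y≈2.826855, sp=3, e=sp−y≈0.173145; I≈6.118457, D=e−e_prev≈-2.647168; u=3/4·0.173145+1·6.118457+2·(-2.647168)≈0.953979; next y=-1/5·2.826855+1/4·0.953979≈-0.326876
n=4: y≈-0.326876, sp=3, e=sp−y≈3.326876; I≈9.445333, D=e−e_prev≈3.153732; u=3/4·3.326876+1·9.445333+2·3.153732≈18.247954; next y=-1/5·(-0.326876)+1/4·18.247954≈4.627364
n=5: y≈4.627364, sp=3, e=sp−y≈-1.627364; I≈7.817970, D=e−e_prev≈-4.954240; u=3/4·(-1.627364)+1·7.817970+2·(-4.954240)≈-3.311033; next y=-1/5·4.627364+1/4·(-3.311033)≈-1.753231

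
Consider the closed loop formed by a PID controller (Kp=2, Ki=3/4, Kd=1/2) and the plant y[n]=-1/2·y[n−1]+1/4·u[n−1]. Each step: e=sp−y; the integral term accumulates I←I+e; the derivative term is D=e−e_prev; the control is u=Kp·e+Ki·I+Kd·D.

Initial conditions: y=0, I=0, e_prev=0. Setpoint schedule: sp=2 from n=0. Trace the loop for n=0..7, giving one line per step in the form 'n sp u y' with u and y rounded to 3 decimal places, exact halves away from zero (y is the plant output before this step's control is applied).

(exact arithmetic carried between steps; '≈' marks a value shown rounded to 6 d.p. or computed from one; I and e_prev carry over from the previous line; the table rounds u and y to 3 d.p., halves away from zero)
n=0: y=0, sp=2, e=sp−y=2; I=2, D=e−e_prev=2; u=2·2+3/4·2+1/2·2=6.5; next y=-1/2·0+1/4·6.5=1.625
n=1: y=1.625, sp=2, e=sp−y=0.375; I=2.375, D=e−e_prev=-1.625; u=2·0.375+3/4·2.375+1/2·(-1.625)=1.71875; next y=-1/2·1.625+1/4·1.71875≈-0.382813
n=2: y≈-0.382813, sp=2, e=sp−y≈2.382813; I≈4.757813, D=e−e_prev≈2.007813; u=2·2.382813+3/4·4.757813+1/2·2.007813≈9.337891; next y=-1/2·(-0.382813)+1/4·9.337891≈2.525879
n=3: y≈2.525879, sp=2, e=sp−y≈-0.525879; I≈4.231934, D=e−e_prev≈-2.908691; u=2·(-0.525879)+3/4·4.231934+1/2·(-2.908691)≈0.667847; next y=-1/2·2.525879+1/4·0.667847≈-1.095978
n=4: y≈-1.095978, sp=2, e=sp−y≈3.095978; I≈7.327911, D=e−e_prev≈3.621857; u=2·3.095978+3/4·7.327911+1/2·3.621857≈13.498817; next y=-1/2·(-1.095978)+1/4·13.498817≈3.922693
n=5: y≈3.922693, sp=2, e=sp−y≈-1.922693; I≈5.405218, D=e−e_prev≈-5.018671; u=2·(-1.922693)+3/4·5.405218+1/2·(-5.018671)≈-2.300808; next y=-1/2·3.922693+1/4·(-2.300808)≈-2.536549
n=6: y≈-2.536549, sp=2, e=sp−y≈4.536549; I≈9.941767, D=e−e_prev≈6.459242; u=2·4.536549+3/4·9.941767+1/2·6.459242≈19.759044; next y=-1/2·(-2.536549)+1/4·19.759044≈6.208035
n=7: y≈6.208035, sp=2, e=sp−y≈-4.208035; I≈5.733732, D=e−e_prev≈-8.744584; u=2·(-4.208035)+3/4·5.733732+1/2·(-8.744584)≈-8.488064; next y=-1/2·6.208035+1/4·(-8.488064)≈-5.226034

0 2 6.500 0.000
1 2 1.719 1.625
2 2 9.338 -0.383
3 2 0.668 2.526
4 2 13.499 -1.096
5 2 -2.301 3.923
6 2 19.759 -2.537
7 2 -8.488 6.208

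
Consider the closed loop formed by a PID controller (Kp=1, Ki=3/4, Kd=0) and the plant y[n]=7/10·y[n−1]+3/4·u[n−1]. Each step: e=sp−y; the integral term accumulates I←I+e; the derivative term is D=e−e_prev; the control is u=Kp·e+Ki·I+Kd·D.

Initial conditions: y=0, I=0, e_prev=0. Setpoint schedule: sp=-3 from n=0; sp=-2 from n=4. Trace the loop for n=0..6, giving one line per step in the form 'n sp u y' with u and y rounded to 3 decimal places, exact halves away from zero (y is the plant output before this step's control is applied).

0 -3 -5.250 0.000
1 -3 -0.609 -3.938
2 -3 -1.174 -3.213
3 -3 -1.160 -3.130
4 -2 0.567 -3.061
5 -2 -0.988 -1.718
6 -2 -0.805 -1.944

(exact arithmetic carried between steps; '≈' marks a value shown rounded to 6 d.p. or computed from one; I and e_prev carry over from the previous line; the table rounds u and y to 3 d.p., halves away from zero)
n=0: y=0, sp=-3, e=sp−y=-3; I=-3, D=e−e_prev=-3; u=1·(-3)+3/4·(-3)+0·(-3)=-5.25; next y=7/10·0+3/4·(-5.25)=-3.9375
n=1: y=-3.9375, sp=-3, e=sp−y=0.9375; I=-2.0625, D=e−e_prev=3.9375; u=1·0.9375+3/4·(-2.0625)+0·3.9375=-0.609375; next y=7/10·(-3.9375)+3/4·(-0.609375)≈-3.213281
n=2: y≈-3.213281, sp=-3, e=sp−y≈0.213281; I≈-1.849219, D=e−e_prev≈-0.724219; u=1·0.213281+3/4·(-1.849219)+0·(-0.724219)≈-1.173633; next y=7/10·(-3.213281)+3/4·(-1.173633)≈-3.129521
n=3: y≈-3.129521, sp=-3, e=sp−y≈0.129521; I≈-1.719697, D=e−e_prev≈-0.083760; u=1·0.129521+3/4·(-1.719697)+0·(-0.083760)≈-1.160251; next y=7/10·(-3.129521)+3/4·(-1.160251)≈-3.060854
n=4: y≈-3.060854, sp=-2, e=sp−y≈1.060854; I≈-0.658844, D=e−e_prev≈0.931332; u=1·1.060854+3/4·(-0.658844)+0·0.931332≈0.566721; next y=7/10·(-3.060854)+3/4·0.566721≈-1.717557
n=5: y≈-1.717557, sp=-2, e=sp−y≈-0.282443; I≈-0.941287, D=e−e_prev≈-1.343297; u=1·(-0.282443)+3/4·(-0.941287)+0·(-1.343297)≈-0.988408; next y=7/10·(-1.717557)+3/4·(-0.988408)≈-1.943596
n=6: y≈-1.943596, sp=-2, e=sp−y≈-0.056404; I≈-0.997691, D=e−e_prev≈0.226039; u=1·(-0.056404)+3/4·(-0.997691)+0·0.226039≈-0.804672; next y=7/10·(-1.943596)+3/4·(-0.804672)≈-1.964021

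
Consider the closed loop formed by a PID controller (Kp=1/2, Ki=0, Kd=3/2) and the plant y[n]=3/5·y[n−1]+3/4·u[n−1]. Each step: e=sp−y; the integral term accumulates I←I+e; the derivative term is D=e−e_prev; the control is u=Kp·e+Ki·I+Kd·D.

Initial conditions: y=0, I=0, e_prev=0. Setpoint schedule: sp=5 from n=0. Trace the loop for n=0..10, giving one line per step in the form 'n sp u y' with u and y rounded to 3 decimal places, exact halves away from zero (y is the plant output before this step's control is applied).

0 5 10.000 0.000
1 5 -12.500 7.500
2 5 23.500 -4.875
3 5 -34.213 14.700
4 5 58.229 -16.839
5 5 -89.895 33.568
6 5 147.413 -47.280
7 5 -232.803 82.191
8 5 376.362 -125.288
9 5 -599.630 207.099
10 5 964.075 -325.463

(exact arithmetic carried between steps; '≈' marks a value shown rounded to 6 d.p. or computed from one; I and e_prev carry over from the previous line; the table rounds u and y to 3 d.p., halves away from zero)
n=0: y=0, sp=5, e=sp−y=5; I=5, D=e−e_prev=5; u=1/2·5+0·5+3/2·5=10; next y=3/5·0+3/4·10=7.5
n=1: y=7.5, sp=5, e=sp−y=-2.5; I=2.5, D=e−e_prev=-7.5; u=1/2·(-2.5)+0·2.5+3/2·(-7.5)=-12.5; next y=3/5·7.5+3/4·(-12.5)=-4.875
n=2: y=-4.875, sp=5, e=sp−y=9.875; I=12.375, D=e−e_prev=12.375; u=1/2·9.875+0·12.375+3/2·12.375=23.5; next y=3/5·(-4.875)+3/4·23.5=14.7
n=3: y=14.7, sp=5, e=sp−y=-9.7; I=2.675, D=e−e_prev=-19.575; u=1/2·(-9.7)+0·2.675+3/2·(-19.575)=-34.2125; next y=3/5·14.7+3/4·(-34.2125)=-16.839375
n=4: y=-16.839375, sp=5, e=sp−y=21.839375; I=24.514375, D=e−e_prev=31.539375; u=1/2·21.839375+0·24.514375+3/2·31.539375=58.22875; next y=3/5·(-16.839375)+3/4·58.22875≈33.567938
n=5: y≈33.567938, sp=5, e=sp−y≈-28.567938; I≈-4.053563, D=e−e_prev≈-50.407313; u=1/2·(-28.567938)+0·(-4.053563)+3/2·(-50.407313)≈-89.894938; next y=3/5·33.567938+3/4·(-89.894938)≈-47.280441
n=6: y≈-47.280441, sp=5, e=sp−y≈52.280441; I≈48.226878, D=e−e_prev≈80.848378; u=1/2·52.280441+0·48.226878+3/2·80.848378≈147.412788; next y=3/5·(-47.280441)+3/4·147.412788≈82.191326
n=7: y≈82.191326, sp=5, e=sp−y≈-77.191326; I≈-28.964448, D=e−e_prev≈-129.471767; u=1/2·(-77.191326)+0·(-28.964448)+3/2·(-129.471767)≈-232.803313; next y=3/5·82.191326+3/4·(-232.803313)≈-125.287689
n=8: y≈-125.287689, sp=5, e=sp−y≈130.287689; I≈101.323241, D=e−e_prev≈207.479016; u=1/2·130.287689+0·101.323241+3/2·207.479016≈376.362368; next y=3/5·(-125.287689)+3/4·376.362368≈207.099162
n=9: y≈207.099162, sp=5, e=sp−y≈-202.099162; I≈-100.775921, D=e−e_prev≈-332.386852; u=1/2·(-202.099162)+0·(-100.775921)+3/2·(-332.386852)≈-599.629859; next y=3/5·207.099162+3/4·(-599.629859)≈-325.462897
n=10: y≈-325.462897, sp=5, e=sp−y≈330.462897; I≈229.686975, D=e−e_prev≈532.562059; u=1/2·330.462897+0·229.686975+3/2·532.562059≈964.074537; next y=3/5·(-325.462897)+3/4·964.074537≈527.778165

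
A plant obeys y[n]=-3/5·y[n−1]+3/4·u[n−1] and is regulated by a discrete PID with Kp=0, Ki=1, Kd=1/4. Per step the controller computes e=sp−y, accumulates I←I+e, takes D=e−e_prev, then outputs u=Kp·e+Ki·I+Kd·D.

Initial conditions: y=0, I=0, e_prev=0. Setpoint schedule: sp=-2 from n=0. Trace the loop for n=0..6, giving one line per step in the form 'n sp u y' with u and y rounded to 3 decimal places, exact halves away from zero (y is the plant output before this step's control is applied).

0 -2 -2.500 0.000
1 -2 -1.656 -1.875
2 -2 -4.447 -0.117
3 -2 -1.956 -3.265
4 -2 -6.174 0.492
5 -2 -0.954 -4.926
6 -2 -8.340 2.240

(exact arithmetic carried between steps; '≈' marks a value shown rounded to 6 d.p. or computed from one; I and e_prev carry over from the previous line; the table rounds u and y to 3 d.p., halves away from zero)
n=0: y=0, sp=-2, e=sp−y=-2; I=-2, D=e−e_prev=-2; u=0·(-2)+1·(-2)+1/4·(-2)=-2.5; next y=-3/5·0+3/4·(-2.5)=-1.875
n=1: y=-1.875, sp=-2, e=sp−y=-0.125; I=-2.125, D=e−e_prev=1.875; u=0·(-0.125)+1·(-2.125)+1/4·1.875=-1.65625; next y=-3/5·(-1.875)+3/4·(-1.65625)≈-0.117188
n=2: y≈-0.117188, sp=-2, e=sp−y≈-1.882813; I≈-4.007813, D=e−e_prev≈-1.757813; u=0·(-1.882813)+1·(-4.007813)+1/4·(-1.757813)≈-4.447266; next y=-3/5·(-0.117188)+3/4·(-4.447266)≈-3.265137
n=3: y≈-3.265137, sp=-2, e=sp−y≈1.265137; I≈-2.742676, D=e−e_prev≈3.147949; u=0·1.265137+1·(-2.742676)+1/4·3.147949≈-1.955688; next y=-3/5·(-3.265137)+3/4·(-1.955688)≈0.492316
n=4: y≈0.492316, sp=-2, e=sp−y≈-2.492316; I≈-5.234991, D=e−e_prev≈-3.757452; u=0·(-2.492316)+1·(-5.234991)+1/4·(-3.757452)≈-6.174355; next y=-3/5·0.492316+3/4·(-6.174355)≈-4.926155
n=5: y≈-4.926155, sp=-2, e=sp−y≈2.926155; I≈-2.308836, D=e−e_prev≈5.418471; u=0·2.926155+1·(-2.308836)+1/4·5.418471≈-0.954218; next y=-3/5·(-4.926155)+3/4·(-0.954218)≈2.240029
n=6: y≈2.240029, sp=-2, e=sp−y≈-4.240029; I≈-6.548866, D=e−e_prev≈-7.166185; u=0·(-4.240029)+1·(-6.548866)+1/4·(-7.166185)≈-8.340412; next y=-3/5·2.240029+3/4·(-8.340412)≈-7.599326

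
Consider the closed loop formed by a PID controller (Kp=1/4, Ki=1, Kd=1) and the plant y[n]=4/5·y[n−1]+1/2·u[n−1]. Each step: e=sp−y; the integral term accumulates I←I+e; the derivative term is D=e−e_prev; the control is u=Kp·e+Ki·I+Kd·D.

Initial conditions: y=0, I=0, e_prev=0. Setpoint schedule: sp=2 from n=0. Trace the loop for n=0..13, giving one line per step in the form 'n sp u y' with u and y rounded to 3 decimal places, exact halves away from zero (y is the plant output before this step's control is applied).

0 2 4.500 0.000
1 2 -0.563 2.250
2 2 3.083 1.519
3 2 0.048 2.756
4 2 1.716 2.229
5 2 0.032 2.641
6 2 0.955 2.129
7 2 0.198 2.181
8 2 0.828 1.843
9 2 0.545 1.889
10 2 0.938 1.783
11 2 0.797 1.896
12 2 0.970 1.915
13 2 0.845 2.017

(exact arithmetic carried between steps; '≈' marks a value shown rounded to 6 d.p. or computed from one; I and e_prev carry over from the previous line; the table rounds u and y to 3 d.p., halves away from zero)
n=0: y=0, sp=2, e=sp−y=2; I=2, D=e−e_prev=2; u=1/4·2+1·2+1·2=4.5; next y=4/5·0+1/2·4.5=2.25
n=1: y=2.25, sp=2, e=sp−y=-0.25; I=1.75, D=e−e_prev=-2.25; u=1/4·(-0.25)+1·1.75+1·(-2.25)=-0.5625; next y=4/5·2.25+1/2·(-0.5625)=1.51875
n=2: y=1.51875, sp=2, e=sp−y=0.48125; I=2.23125, D=e−e_prev=0.73125; u=1/4·0.48125+1·2.23125+1·0.73125≈3.082813; next y=4/5·1.51875+1/2·3.082813≈2.756406
n=3: y≈2.756406, sp=2, e=sp−y≈-0.756406; I≈1.474844, D=e−e_prev≈-1.237656; u=1/4·(-0.756406)+1·1.474844+1·(-1.237656)≈0.048086; next y=4/5·2.756406+1/2·0.048086≈2.229168
n=4: y≈2.229168, sp=2, e=sp−y≈-0.229168; I≈1.245676, D=e−e_prev≈0.527238; u=1/4·(-0.229168)+1·1.245676+1·0.527238≈1.715622; next y=4/5·2.229168+1/2·1.715622≈2.641145
n=5: y≈2.641145, sp=2, e=sp−y≈-0.641145; I≈0.604530, D=e−e_prev≈-0.411977; u=1/4·(-0.641145)+1·0.604530+1·(-0.411977)≈0.032267; next y=4/5·2.641145+1/2·0.032267≈2.129050
n=6: y≈2.129050, sp=2, e=sp−y≈-0.129050; I≈0.475481, D=e−e_prev≈0.512096; u=1/4·(-0.129050)+1·0.475481+1·0.512096≈0.955314; next y=4/5·2.129050+1/2·0.955314≈2.180897
n=7: y≈2.180897, sp=2, e=sp−y≈-0.180897; I≈0.294584, D=e−e_prev≈-0.051847; u=1/4·(-0.180897)+1·0.294584+1·(-0.051847)≈0.197513; next y=4/5·2.180897+1/2·0.197513≈1.843474
n=8: y≈1.843474, sp=2, e=sp−y≈0.156526; I≈0.451110, D=e−e_prev≈0.337423; u=1/4·0.156526+1·0.451110+1·0.337423≈0.827665; next y=4/5·1.843474+1/2·0.827665≈1.888611
n=9: y≈1.888611, sp=2, e=sp−y≈0.111389; I≈0.562499, D=e−e_prev≈-0.045138; u=1/4·0.111389+1·0.562499+1·(-0.045138)≈0.545208; next y=4/5·1.888611+1/2·0.545208≈1.783493
n=10: y≈1.783493, sp=2, e=sp−y≈0.216507; I≈0.779006, D=e−e_prev≈0.105118; u=1/4·0.216507+1·0.779006+1·0.105118≈0.938250; next y=4/5·1.783493+1/2·0.938250≈1.895920
n=11: y≈1.895920, sp=2, e=sp−y≈0.104080; I≈0.883086, D=e−e_prev≈-0.112427; u=1/4·0.104080+1·0.883086+1·(-0.112427)≈0.796679; next y=4/5·1.895920+1/2·0.796679≈1.915075
n=12: y≈1.915075, sp=2, e=sp−y≈0.084925; I≈0.968010, D=e−e_prev≈-0.019156; u=1/4·0.084925+1·0.968010+1·(-0.019156)≈0.970086; next y=4/5·1.915075+1/2·0.970086≈2.017103
n=13: y≈2.017103, sp=2, e=sp−y≈-0.017103; I≈0.950907, D=e−e_prev≈-0.102028; u=1/4·(-0.017103)+1·0.950907+1·(-0.102028)≈0.844603; next y=4/5·2.017103+1/2·0.844603≈2.035984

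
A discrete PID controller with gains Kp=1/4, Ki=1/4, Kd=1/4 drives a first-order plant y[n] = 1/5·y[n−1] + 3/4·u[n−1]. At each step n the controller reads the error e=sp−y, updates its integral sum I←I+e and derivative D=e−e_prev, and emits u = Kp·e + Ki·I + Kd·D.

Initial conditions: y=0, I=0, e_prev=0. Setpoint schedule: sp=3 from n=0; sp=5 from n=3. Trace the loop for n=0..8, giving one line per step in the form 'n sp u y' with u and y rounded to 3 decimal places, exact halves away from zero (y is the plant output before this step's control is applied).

(exact arithmetic carried between steps; '≈' marks a value shown rounded to 6 d.p. or computed from one; I and e_prev carry over from the previous line; the table rounds u and y to 3 d.p., halves away from zero)
n=0: y=0, sp=3, e=sp−y=3; I=3, D=e−e_prev=3; u=1/4·3+1/4·3+1/4·3=2.25; next y=1/5·0+3/4·2.25=1.6875
n=1: y=1.6875, sp=3, e=sp−y=1.3125; I=4.3125, D=e−e_prev=-1.6875; u=1/4·1.3125+1/4·4.3125+1/4·(-1.6875)=0.984375; next y=1/5·1.6875+3/4·0.984375≈1.075781
n=2: y≈1.075781, sp=3, e=sp−y≈1.924219; I≈6.236719, D=e−e_prev≈0.611719; u=1/4·1.924219+1/4·6.236719+1/4·0.611719≈2.193164; next y=1/5·1.075781+3/4·2.193164≈1.860029
n=3: y≈1.860029, sp=5, e=sp−y≈3.139971; I≈9.376689, D=e−e_prev≈1.215752; u=1/4·3.139971+1/4·9.376689+1/4·1.215752≈3.433103; next y=1/5·1.860029+3/4·3.433103≈2.946833
n=4: y≈2.946833, sp=5, e=sp−y≈2.053167; I≈11.429856, D=e−e_prev≈-1.086804; u=1/4·2.053167+1/4·11.429856+1/4·(-1.086804)≈3.099055; next y=1/5·2.946833+3/4·3.099055≈2.913658
n=5: y≈2.913658, sp=5, e=sp−y≈2.086342; I≈13.516199, D=e−e_prev≈0.033175; u=1/4·2.086342+1/4·13.516199+1/4·0.033175≈3.908929; next y=1/5·2.913658+3/4·3.908929≈3.514428
n=6: y≈3.514428, sp=5, e=sp−y≈1.485572; I≈15.001770, D=e−e_prev≈-0.600771; u=1/4·1.485572+1/4·15.001770+1/4·(-0.600771)≈3.971643; next y=1/5·3.514428+3/4·3.971643≈3.681618
n=7: y≈3.681618, sp=5, e=sp−y≈1.318382; I≈16.320152, D=e−e_prev≈-0.167189; u=1/4·1.318382+1/4·16.320152+1/4·(-0.167189)≈4.367836; next y=1/5·3.681618+3/4·4.367836≈4.012201
n=8: y≈4.012201, sp=5, e=sp−y≈0.987799; I≈17.307952, D=e−e_prev≈-0.330583; u=1/4·0.987799+1/4·17.307952+1/4·(-0.330583)≈4.491292; next y=1/5·4.012201+3/4·4.491292≈4.170909

0 3 2.250 0.000
1 3 0.984 1.688
2 3 2.193 1.076
3 5 3.433 1.860
4 5 3.099 2.947
5 5 3.909 2.914
6 5 3.972 3.514
7 5 4.368 3.682
8 5 4.491 4.012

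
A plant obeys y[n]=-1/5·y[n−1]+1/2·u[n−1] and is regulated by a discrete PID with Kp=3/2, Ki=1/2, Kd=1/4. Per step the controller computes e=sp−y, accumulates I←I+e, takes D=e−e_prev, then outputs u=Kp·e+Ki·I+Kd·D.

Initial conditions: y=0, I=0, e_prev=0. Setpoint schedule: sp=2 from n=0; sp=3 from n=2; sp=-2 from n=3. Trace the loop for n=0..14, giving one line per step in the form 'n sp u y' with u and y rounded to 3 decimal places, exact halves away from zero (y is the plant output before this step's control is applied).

(exact arithmetic carried between steps; '≈' marks a value shown rounded to 6 d.p. or computed from one; I and e_prev carry over from the previous line; the table rounds u and y to 3 d.p., halves away from zero)
n=0: y=0, sp=2, e=sp−y=2; I=2, D=e−e_prev=2; u=3/2·2+1/2·2+1/4·2=4.5; next y=-1/5·0+1/2·4.5=2.25
n=1: y=2.25, sp=2, e=sp−y=-0.25; I=1.75, D=e−e_prev=-2.25; u=3/2·(-0.25)+1/2·1.75+1/4·(-2.25)=-0.0625; next y=-1/5·2.25+1/2·(-0.0625)=-0.48125
n=2: y=-0.48125, sp=3, e=sp−y=3.48125; I=5.23125, D=e−e_prev=3.73125; u=3/2·3.48125+1/2·5.23125+1/4·3.73125≈8.770313; next y=-1/5·(-0.48125)+1/2·8.770313≈4.481406
n=3: y≈4.481406, sp=-2, e=sp−y≈-6.481406; I≈-1.250156, D=e−e_prev≈-9.962656; u=3/2·(-6.481406)+1/2·(-1.250156)+1/4·(-9.962656)≈-12.837852; next y=-1/5·4.481406+1/2·(-12.837852)≈-7.315207
n=4: y≈-7.315207, sp=-2, e=sp−y≈5.315207; I≈4.065051, D=e−e_prev≈11.796613; u=3/2·5.315207+1/2·4.065051+1/4·11.796613≈12.954489; next y=-1/5·(-7.315207)+1/2·12.954489≈7.940286
n=5: y≈7.940286, sp=-2, e=sp−y≈-9.940286; I≈-5.875235, D=e−e_prev≈-15.255493; u=3/2·(-9.940286)+1/2·(-5.875235)+1/4·(-15.255493)≈-21.661920; next y=-1/5·7.940286+1/2·(-21.661920)≈-12.419017
n=6: y≈-12.419017, sp=-2, e=sp−y≈10.419017; I≈4.543782, D=e−e_prev≈20.359303; u=3/2·10.419017+1/2·4.543782+1/4·20.359303≈22.990243; next y=-1/5·(-12.419017)+1/2·22.990243≈13.978925
n=7: y≈13.978925, sp=-2, e=sp−y≈-15.978925; I≈-11.435143, D=e−e_prev≈-26.397942; u=3/2·(-15.978925)+1/2·(-11.435143)+1/4·(-26.397942)≈-36.285444; next y=-1/5·13.978925+1/2·(-36.285444)≈-20.938507
n=8: y≈-20.938507, sp=-2, e=sp−y≈18.938507; I≈7.503364, D=e−e_prev≈34.917432; u=3/2·18.938507+1/2·7.503364+1/4·34.917432≈40.888800; next y=-1/5·(-20.938507)+1/2·40.888800≈24.632102
n=9: y≈24.632102, sp=-2, e=sp−y≈-26.632102; I≈-19.128737, D=e−e_prev≈-45.570608; u=3/2·(-26.632102)+1/2·(-19.128737)+1/4·(-45.570608)≈-60.905173; next y=-1/5·24.632102+1/2·(-60.905173)≈-35.379007
n=10: y≈-35.379007, sp=-2, e=sp−y≈33.379007; I≈14.250269, D=e−e_prev≈60.011108; u=3/2·33.379007+1/2·14.250269+1/4·60.011108≈72.196422; next y=-1/5·(-35.379007)+1/2·72.196422≈43.174012
n=11: y≈43.174012, sp=-2, e=sp−y≈-45.174012; I≈-30.923743, D=e−e_prev≈-78.553019; u=3/2·(-45.174012)+1/2·(-30.923743)+1/4·(-78.553019)≈-102.861145; next y=-1/5·43.174012+1/2·(-102.861145)≈-60.065375
n=12: y≈-60.065375, sp=-2, e=sp−y≈58.065375; I≈27.141632, D=e−e_prev≈103.239387; u=3/2·58.065375+1/2·27.141632+1/4·103.239387≈126.478725; next y=-1/5·(-60.065375)+1/2·126.478725≈75.252438
n=13: y≈75.252438, sp=-2, e=sp−y≈-77.252438; I≈-50.110806, D=e−e_prev≈-135.317813; u=3/2·(-77.252438)+1/2·(-50.110806)+1/4·(-135.317813)≈-174.763512; next y=-1/5·75.252438+1/2·(-174.763512)≈-102.432244
n=14: y≈-102.432244, sp=-2, e=sp−y≈100.432244; I≈50.321438, D=e−e_prev≈177.684681; u=3/2·100.432244+1/2·50.321438+1/4·177.684681≈220.230255; next y=-1/5·(-102.432244)+1/2·220.230255≈130.601576

0 2 4.500 0.000
1 2 -0.063 2.250
2 3 8.770 -0.481
3 -2 -12.838 4.481
4 -2 12.954 -7.315
5 -2 -21.662 7.940
6 -2 22.990 -12.419
7 -2 -36.285 13.979
8 -2 40.889 -20.939
9 -2 -60.905 24.632
10 -2 72.196 -35.379
11 -2 -102.861 43.174
12 -2 126.479 -60.065
13 -2 -174.764 75.252
14 -2 220.230 -102.432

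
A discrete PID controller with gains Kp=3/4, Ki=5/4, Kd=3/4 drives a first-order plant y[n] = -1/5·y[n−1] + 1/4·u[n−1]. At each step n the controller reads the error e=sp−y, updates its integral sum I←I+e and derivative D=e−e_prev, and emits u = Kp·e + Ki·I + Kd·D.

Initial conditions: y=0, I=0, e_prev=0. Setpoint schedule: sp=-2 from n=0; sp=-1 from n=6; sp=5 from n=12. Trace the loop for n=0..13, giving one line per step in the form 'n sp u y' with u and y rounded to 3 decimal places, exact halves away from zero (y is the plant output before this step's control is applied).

0 -2 -5.500 0.000
1 -2 -2.719 -1.375
2 -2 -7.200 -0.405
3 -2 -4.852 -1.719
4 -2 -8.526 -0.869
5 -2 -6.309 -1.958
6 -1 -6.551 -1.186
7 -1 -5.899 -1.401
8 -1 -6.126 -1.195
9 -1 -5.459 -1.293
10 -1 -5.679 -1.106
11 -1 -5.153 -1.199
12 5 11.114 -1.048
13 5 3.186 2.988

(exact arithmetic carried between steps; '≈' marks a value shown rounded to 6 d.p. or computed from one; I and e_prev carry over from the previous line; the table rounds u and y to 3 d.p., halves away from zero)
n=0: y=0, sp=-2, e=sp−y=-2; I=-2, D=e−e_prev=-2; u=3/4·(-2)+5/4·(-2)+3/4·(-2)=-5.5; next y=-1/5·0+1/4·(-5.5)=-1.375
n=1: y=-1.375, sp=-2, e=sp−y=-0.625; I=-2.625, D=e−e_prev=1.375; u=3/4·(-0.625)+5/4·(-2.625)+3/4·1.375=-2.71875; next y=-1/5·(-1.375)+1/4·(-2.71875)≈-0.404688
n=2: y≈-0.404688, sp=-2, e=sp−y≈-1.595313; I≈-4.220313, D=e−e_prev≈-0.970313; u=3/4·(-1.595313)+5/4·(-4.220313)+3/4·(-0.970313)≈-7.199609; next y=-1/5·(-0.404688)+1/4·(-7.199609)≈-1.718965
n=3: y≈-1.718965, sp=-2, e=sp−y≈-0.281035; I≈-4.501348, D=e−e_prev≈1.314277; u=3/4·(-0.281035)+5/4·(-4.501348)+3/4·1.314277≈-4.851753; next y=-1/5·(-1.718965)+1/4·(-4.851753)≈-0.869145
n=4: y≈-0.869145, sp=-2, e=sp−y≈-1.130855; I≈-5.632202, D=e−e_prev≈-0.849820; u=3/4·(-1.130855)+5/4·(-5.632202)+3/4·(-0.849820)≈-8.525759; next y=-1/5·(-0.869145)+1/4·(-8.525759)≈-1.957611
n=5: y≈-1.957611, sp=-2, e=sp−y≈-0.042389; I≈-5.674592, D=e−e_prev≈1.088465; u=3/4·(-0.042389)+5/4·(-5.674592)+3/4·1.088465≈-6.308683; next y=-1/5·(-1.957611)+1/4·(-6.308683)≈-1.185649
n=6: y≈-1.185649, sp=-1, e=sp−y≈0.185649; I≈-5.488943, D=e−e_prev≈0.228038; u=3/4·0.185649+5/4·(-5.488943)+3/4·0.228038≈-6.550914; next y=-1/5·(-1.185649)+1/4·(-6.550914)≈-1.400599
n=7: y≈-1.400599, sp=-1, e=sp−y≈0.400599; I≈-5.088344, D=e−e_prev≈0.214950; u=3/4·0.400599+5/4·(-5.088344)+3/4·0.214950≈-5.898769; next y=-1/5·(-1.400599)+1/4·(-5.898769)≈-1.194572
n=8: y≈-1.194572, sp=-1, e=sp−y≈0.194572; I≈-4.893772, D=e−e_prev≈-0.206026; u=3/4·0.194572+5/4·(-4.893772)+3/4·(-0.206026)≈-6.125806; next y=-1/5·(-1.194572)+1/4·(-6.125806)≈-1.292537
n=9: y≈-1.292537, sp=-1, e=sp−y≈0.292537; I≈-4.601235, D=e−e_prev≈0.097965; u=3/4·0.292537+5/4·(-4.601235)+3/4·0.097965≈-5.458668; next y=-1/5·(-1.292537)+1/4·(-5.458668)≈-1.106160
n=10: y≈-1.106160, sp=-1, e=sp−y≈0.106160; I≈-4.495076, D=e−e_prev≈-0.186377; u=3/4·0.106160+5/4·(-4.495076)+3/4·(-0.186377)≈-5.679008; next y=-1/5·(-1.106160)+1/4·(-5.679008)≈-1.198520
n=11: y≈-1.198520, sp=-1, e=sp−y≈0.198520; I≈-4.296556, D=e−e_prev≈0.092360; u=3/4·0.198520+5/4·(-4.296556)+3/4·0.092360≈-5.152534; next y=-1/5·(-1.198520)+1/4·(-5.152534)≈-1.048430
n=12: y≈-1.048430, sp=5, e=sp−y≈6.048430; I≈1.751874, D=e−e_prev≈5.849909; u=3/4·6.048430+5/4·1.751874+3/4·5.849909≈11.113597; next y=-1/5·(-1.048430)+1/4·11.113597≈2.988085
n=13: y≈2.988085, sp=5, e=sp−y≈2.011915; I≈3.763789, D=e−e_prev≈-4.036515; u=3/4·2.011915+5/4·3.763789+3/4·(-4.036515)≈3.186286; next y=-1/5·2.988085+1/4·3.186286≈0.198955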